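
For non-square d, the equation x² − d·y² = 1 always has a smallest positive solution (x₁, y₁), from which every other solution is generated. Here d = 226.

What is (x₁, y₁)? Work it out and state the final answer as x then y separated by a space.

d=226: √d = [15; 30] (ℓ=1, odd), read p_1/q_1
k=0  a_k=15  p_k/q_k = 15/1
k=1  a_k=30  p_k/q_k = 451/30
→ (451, 30).  Check: 451²=203401, 226·30²=203400, difference 1.

451 30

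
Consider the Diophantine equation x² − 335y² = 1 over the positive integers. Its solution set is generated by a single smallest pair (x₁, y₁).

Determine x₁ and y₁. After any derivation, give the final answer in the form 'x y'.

√335 → a₀=18, period (3,3,3,36); ℓ=4 even so k=3
i=0: a=18 ⇒ p=18, q=1
…
i=2: a=3 ⇒ p=183, q=10
i=3: a=3 ⇒ p=604, q=33
→ (604, 33).  Check: 604²=364816, 335·33²=364815, difference 1.

604 33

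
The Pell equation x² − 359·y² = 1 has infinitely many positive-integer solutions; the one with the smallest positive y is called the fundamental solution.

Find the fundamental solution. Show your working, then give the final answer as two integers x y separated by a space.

360 19

d=359: √d = [18; 1,17,1,36] (ℓ=4, even), read p_3/q_3
k=0  a_k=18  p_k/q_k = 18/1
…
k=2  a_k=17  p_k/q_k = 341/18
k=3  a_k=1  p_k/q_k = 360/19
fundamental: x₁=360, y₁=19  (since 129600 − 359·361 = 1)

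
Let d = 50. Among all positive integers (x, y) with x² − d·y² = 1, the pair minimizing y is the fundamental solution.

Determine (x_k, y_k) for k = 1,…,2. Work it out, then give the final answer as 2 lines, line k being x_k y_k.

99 14
19601 2772

d=50: √d = [7; 14] (ℓ=1, odd), read p_1/q_1
a_0=7:  p_0=7·1+0=7,  q_0=7·0+1=1
a_1=14:  p_1=14·7+1=99,  q_1=14·1+0=14
fundamental: x₁=99, y₁=14  (since 9801 − 50·196 = 1)
k=2:  x_2 = 99·99+50·14·14 = 19601,  y_2 = 99·14+14·99 = 2772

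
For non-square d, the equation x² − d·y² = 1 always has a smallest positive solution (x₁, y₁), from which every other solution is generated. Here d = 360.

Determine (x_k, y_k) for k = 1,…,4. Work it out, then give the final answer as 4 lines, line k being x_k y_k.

19 1
721 38
27379 1443
1039681 54796

√360 → a₀=18, period (1,36); ℓ=2 even so k=1
k=0  a_k=18  p_k/q_k = 18/1
k=1  a_k=1  p_k/q_k = 19/1
(x₁, y₁) = (19, 1);  19² − 360·1² = 1 ✓
(x_2, y_2) = (19·19 + 360·1·1, 19·1 + 1·19) = (721, 38)
(x_3, y_3) = (19·721 + 360·1·38, 19·38 + 1·721) = (27379, 1443)
(x_4, y_4) = (19·27379 + 360·1·1443, 19·1443 + 1·27379) = (1039681, 54796)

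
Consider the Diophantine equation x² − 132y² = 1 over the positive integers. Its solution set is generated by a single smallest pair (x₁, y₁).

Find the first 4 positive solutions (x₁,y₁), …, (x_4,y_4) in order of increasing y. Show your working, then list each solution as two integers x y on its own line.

√132 = [11; 2,22, …], period ℓ=2 (even) → k=1
step 0: (11, 1)  from 11·(1,0) + (0,1)
step 1: (23, 2)  from 2·(11,1) + (1,0)
fundamental: x₁=23, y₁=2  (since 529 − 132·4 = 1)
(x_2, y_2) = (23·23 + 132·2·2, 23·2 + 2·23) = (1057, 92)
(x_3, y_3) = (23·1057 + 132·2·92, 23·92 + 2·1057) = (48599, 4230)
(x_4, y_4) = (23·48599 + 132·2·4230, 23·4230 + 2·48599) = (2234497, 194488)

23 2
1057 92
48599 4230
2234497 194488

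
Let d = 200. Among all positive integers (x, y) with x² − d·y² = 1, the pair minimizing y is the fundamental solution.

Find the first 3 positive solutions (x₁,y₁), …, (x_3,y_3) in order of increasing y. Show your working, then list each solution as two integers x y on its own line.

99 7
19601 1386
3880899 274421

√200 = [14; 7,28, …], period ℓ=2 (even) → k=1
a_0=14:  p_0=14·1+0=14,  q_0=14·0+1=1
a_1=7:  p_1=7·14+1=99,  q_1=7·1+0=7
fundamental: x₁=99, y₁=7  (since 9801 − 200·49 = 1)
(99+7√200)^2 = 19601 + 1386√200
(99+7√200)^3 = 3880899 + 274421√200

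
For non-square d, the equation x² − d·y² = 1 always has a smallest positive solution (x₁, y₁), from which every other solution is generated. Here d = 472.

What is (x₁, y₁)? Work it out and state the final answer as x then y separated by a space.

306917 14127

d=472: √d = [21; 1,2,1,1,1,…,2,1,42] (ℓ=14, even), read p_13/q_13
k=0  a_k=21  p_k/q_k = 21/1
…
k=6  a_k=4  p_k/q_k = 1108/51
k=7  a_k=5  p_k/q_k = 5779/266
…
k=9  a_k=1  p_k/q_k = 30003/1381
k=10  a_k=1  p_k/q_k = 54227/2496
k=11  a_k=1  p_k/q_k = 84230/3877
k=12  a_k=2  p_k/q_k = 222687/10250
k=13  a_k=1  p_k/q_k = 306917/14127
→ (306917, 14127).  Check: 306917²=94198044889, 472·14127²=94198044888, difference 1.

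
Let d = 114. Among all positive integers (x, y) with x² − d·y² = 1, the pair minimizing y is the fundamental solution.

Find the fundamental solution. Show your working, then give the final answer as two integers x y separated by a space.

[10; 1,2,10,2,1,20] for √114; ℓ=6 ⇒ convergent index 5
k=0  a_k=10  p_k/q_k = 10/1
…
k=3  a_k=10  p_k/q_k = 331/31
k=4  a_k=2  p_k/q_k = 694/65
k=5  a_k=1  p_k/q_k = 1025/96
→ (1025, 96).  Check: 1025²=1050625, 114·96²=1050624, difference 1.

1025 96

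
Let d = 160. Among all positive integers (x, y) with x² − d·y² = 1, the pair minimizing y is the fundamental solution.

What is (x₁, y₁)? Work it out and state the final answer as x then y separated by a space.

[12; 1,1,1,5,1,1,1,24] for √160; ℓ=8 ⇒ convergent index 7
a_0=12:  p_0=12·1+0=12,  q_0=12·0+1=1
a_1=1:  p_1=1·12+1=13,  q_1=1·1+0=1
a_2=1:  p_2=1·13+12=25,  q_2=1·1+1=2
…
a_4=5:  p_4=5·38+25=215,  q_4=5·3+2=17
a_5=1:  p_5=1·215+38=253,  q_5=1·17+3=20
a_6=1:  p_6=1·253+215=468,  q_6=1·20+17=37
a_7=1:  p_7=1·468+253=721,  q_7=1·37+20=57
(x₁, y₁) = (721, 57);  721² − 160·57² = 1 ✓

721 57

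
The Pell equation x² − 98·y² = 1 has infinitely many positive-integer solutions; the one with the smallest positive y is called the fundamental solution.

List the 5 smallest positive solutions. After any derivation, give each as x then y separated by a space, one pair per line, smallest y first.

√98 → a₀=9, period (1,8,1,18); ℓ=4 even so k=3
a_0=9:  p_0=9·1+0=9,  q_0=9·0+1=1
a_1=1:  p_1=1·9+1=10,  q_1=1·1+0=1
a_2=8:  p_2=8·10+9=89,  q_2=8·1+1=9
a_3=1:  p_3=1·89+10=99,  q_3=1·9+1=10
→ (99, 10).  Check: 99²=9801, 98·10²=9800, difference 1.
n=2: (99,10)∘(99,10) = (99·99+98·10·10, 99·10+10·99) = (19601,1980)
n=3: (19601,1980)∘(99,10) = (99·19601+98·10·1980, 99·1980+10·19601) = (3880899,392030)
n=4: (3880899,392030)∘(99,10) = (99·3880899+98·10·392030, 99·392030+10·3880899) = (768398401,77619960)
n=5: (768398401,77619960)∘(99,10) = (99·768398401+98·10·77619960, 99·77619960+10·768398401) = (152139002499,15368360050)

99 10
19601 1980
3880899 392030
768398401 77619960
152139002499 15368360050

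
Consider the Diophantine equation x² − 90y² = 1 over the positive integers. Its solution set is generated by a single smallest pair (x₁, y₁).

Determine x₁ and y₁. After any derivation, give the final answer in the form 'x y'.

19 2

[9; 2,18] for √90; ℓ=2 ⇒ convergent index 1
k=0  a_k=9  p_k/q_k = 9/1
k=1  a_k=2  p_k/q_k = 19/2
(x₁, y₁) = (19, 2);  19² − 90·2² = 1 ✓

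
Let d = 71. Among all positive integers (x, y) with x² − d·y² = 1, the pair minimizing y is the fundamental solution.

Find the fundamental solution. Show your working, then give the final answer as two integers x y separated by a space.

3480 413

[8; 2,2,1,7,1,2,2,16] for √71; ℓ=8 ⇒ convergent index 7
step 0: (8, 1)  from 8·(1,0) + (0,1)
…
step 2: (42, 5)  from 2·(17,2) + (8,1)
…
step 4: (455, 54)  from 7·(59,7) + (42,5)
…
step 6: (1483, 176)  from 2·(514,61) + (455,54)
step 7: (3480, 413)  from 2·(1483,176) + (514,61)
(x₁, y₁) = (3480, 413);  3480² − 71·413² = 1 ✓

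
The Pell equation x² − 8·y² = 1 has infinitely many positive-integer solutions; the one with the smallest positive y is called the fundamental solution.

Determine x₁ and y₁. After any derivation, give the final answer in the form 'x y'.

3 1

[2; 1,4] for √8; ℓ=2 ⇒ convergent index 1
step 0: (2, 1)  from 2·(1,0) + (0,1)
step 1: (3, 1)  from 1·(2,1) + (1,0)
fundamental: x₁=3, y₁=1  (since 9 − 8·1 = 1)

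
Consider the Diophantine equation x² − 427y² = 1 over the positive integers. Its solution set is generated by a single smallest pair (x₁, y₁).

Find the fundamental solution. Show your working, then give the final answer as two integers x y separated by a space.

[20; 1,1,1,40] for √427; ℓ=4 ⇒ convergent index 3
k=0  a_k=20  p_k/q_k = 20/1
…
k=2  a_k=1  p_k/q_k = 41/2
k=3  a_k=1  p_k/q_k = 62/3
→ (62, 3).  Check: 62²=3844, 427·3²=3843, difference 1.

62 3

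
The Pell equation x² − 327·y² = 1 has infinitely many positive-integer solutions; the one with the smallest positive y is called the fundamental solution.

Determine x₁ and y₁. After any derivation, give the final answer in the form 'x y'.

d=327: √d = [18; 12,36] (ℓ=2, even), read p_1/q_1
k=0  a_k=18  p_k/q_k = 18/1
k=1  a_k=12  p_k/q_k = 217/12
(x₁, y₁) = (217, 12);  217² − 327·12² = 1 ✓

217 12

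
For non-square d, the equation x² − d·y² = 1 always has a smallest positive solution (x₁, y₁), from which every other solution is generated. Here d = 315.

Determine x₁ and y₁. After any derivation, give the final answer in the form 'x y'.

d=315: √d = [17; 1,2,1,34] (ℓ=4, even), read p_3/q_3
i=0: a=17 ⇒ p=17, q=1
i=1: a=1 ⇒ p=18, q=1
i=2: a=2 ⇒ p=53, q=3
i=3: a=1 ⇒ p=71, q=4
→ (71, 4).  Check: 71²=5041, 315·4²=5040, difference 1.

71 4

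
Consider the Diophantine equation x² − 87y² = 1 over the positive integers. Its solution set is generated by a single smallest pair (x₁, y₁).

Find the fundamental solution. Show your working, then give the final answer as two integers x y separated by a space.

28 3

[9; 3,18] for √87; ℓ=2 ⇒ convergent index 1
k=0  a_k=9  p_k/q_k = 9/1
k=1  a_k=3  p_k/q_k = 28/3
(x₁, y₁) = (28, 3);  28² − 87·3² = 1 ✓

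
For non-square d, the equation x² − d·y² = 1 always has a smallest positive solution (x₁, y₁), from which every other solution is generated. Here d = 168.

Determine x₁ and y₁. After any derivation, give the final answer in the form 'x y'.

√168 = [12; 1,24, …], period ℓ=2 (even) → k=1
step 0: (12, 1)  from 12·(1,0) + (0,1)
step 1: (13, 1)  from 1·(12,1) + (1,0)
(x₁, y₁) = (13, 1);  13² − 168·1² = 1 ✓

13 1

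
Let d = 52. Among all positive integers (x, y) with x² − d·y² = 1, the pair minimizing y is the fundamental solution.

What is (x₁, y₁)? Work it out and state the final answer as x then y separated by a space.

649 90

√52 → a₀=7, period (4,1,2,1,4,14); ℓ=6 even so k=5
i=0: a=7 ⇒ p=7, q=1
…
i=2: a=1 ⇒ p=36, q=5
…
i=4: a=1 ⇒ p=137, q=19
i=5: a=4 ⇒ p=649, q=90
→ (649, 90).  Check: 649²=421201, 52·90²=421200, difference 1.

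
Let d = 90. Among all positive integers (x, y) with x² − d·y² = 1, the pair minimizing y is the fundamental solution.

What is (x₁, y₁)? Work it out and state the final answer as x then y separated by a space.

√90 → a₀=9, period (2,18); ℓ=2 even so k=1
i=0: a=9 ⇒ p=9, q=1
i=1: a=2 ⇒ p=19, q=2
fundamental: x₁=19, y₁=2  (since 361 − 90·4 = 1)

19 2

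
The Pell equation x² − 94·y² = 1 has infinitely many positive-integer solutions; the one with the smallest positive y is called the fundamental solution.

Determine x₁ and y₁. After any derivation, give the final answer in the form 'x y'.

2143295 221064

√94 → a₀=9, period (1,2,3,1,1,…,2,1,18); ℓ=16 even so k=15
k=0  a_k=9  p_k/q_k = 9/1
…
k=2  a_k=2  p_k/q_k = 29/3
…
k=11  a_k=1  p_k/q_k = 99455/10258
…
k=13  a_k=3  p_k/q_k = 652934/67345
k=14  a_k=2  p_k/q_k = 1490361/153719
k=15  a_k=1  p_k/q_k = 2143295/221064
fundamental: x₁=2143295, y₁=221064  (since 4593713457025 − 94·48869292096 = 1)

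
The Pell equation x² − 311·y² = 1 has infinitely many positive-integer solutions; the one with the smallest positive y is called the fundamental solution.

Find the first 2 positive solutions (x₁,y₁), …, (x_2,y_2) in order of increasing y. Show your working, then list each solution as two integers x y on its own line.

16883880 957397
570130807708799 32329152120720

d=311: √d = [17; 1,1,1,2,1,…,1,1,34] (ℓ=16, even), read p_15/q_15
k=0  a_k=17  p_k/q_k = 17/1
k=1  a_k=1  p_k/q_k = 18/1
k=2  a_k=1  p_k/q_k = 35/2
…
k=5  a_k=1  p_k/q_k = 194/11
k=6  a_k=6  p_k/q_k = 1305/74
…
k=9  a_k=3  p_k/q_k = 217583/12338
…
k=14  a_k=1  p_k/q_k = 10724507/608131
k=15  a_k=1  p_k/q_k = 16883880/957397
(x₁, y₁) = (16883880, 957397);  16883880² − 311·957397² = 1 ✓
(x_2, y_2) = (16883880·16883880 + 311·957397·957397, 16883880·957397 + 957397·16883880) = (570130807708799, 32329152120720)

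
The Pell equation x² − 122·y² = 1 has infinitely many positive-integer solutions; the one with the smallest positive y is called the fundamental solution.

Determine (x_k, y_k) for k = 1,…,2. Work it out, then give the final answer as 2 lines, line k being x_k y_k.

[11; 22] for √122; ℓ=1 ⇒ convergent index 1
k=0  a_k=11  p_k/q_k = 11/1
k=1  a_k=22  p_k/q_k = 243/22
→ (243, 22).  Check: 243²=59049, 122·22²=59048, difference 1.
n=2: (243,22)∘(243,22) = (243·243+122·22·22, 243·22+22·243) = (118097,10692)

243 22
118097 10692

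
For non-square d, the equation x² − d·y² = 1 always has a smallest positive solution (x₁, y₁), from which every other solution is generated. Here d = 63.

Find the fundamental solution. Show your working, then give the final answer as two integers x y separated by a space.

8 1

√63 → a₀=7, period (1,14); ℓ=2 even so k=1
a_0=7:  p_0=7·1+0=7,  q_0=7·0+1=1
a_1=1:  p_1=1·7+1=8,  q_1=1·1+0=1
fundamental: x₁=8, y₁=1  (since 64 − 63·1 = 1)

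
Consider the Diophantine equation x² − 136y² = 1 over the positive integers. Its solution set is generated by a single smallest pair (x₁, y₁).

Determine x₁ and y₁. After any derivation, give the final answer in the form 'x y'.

35 3

[11; 1,1,1,22] for √136; ℓ=4 ⇒ convergent index 3
k=0  a_k=11  p_k/q_k = 11/1
…
k=2  a_k=1  p_k/q_k = 23/2
k=3  a_k=1  p_k/q_k = 35/3
→ (35, 3).  Check: 35²=1225, 136·3²=1224, difference 1.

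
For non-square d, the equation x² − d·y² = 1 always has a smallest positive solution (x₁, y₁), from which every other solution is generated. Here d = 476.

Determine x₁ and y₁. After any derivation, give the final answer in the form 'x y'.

d=476: √d = [21; 1,4,2,10,2,4,1,42] (ℓ=8, even), read p_7/q_7
k=0  a_k=21  p_k/q_k = 21/1
k=1  a_k=1  p_k/q_k = 22/1
k=2  a_k=4  p_k/q_k = 109/5
k=3  a_k=2  p_k/q_k = 240/11
k=4  a_k=10  p_k/q_k = 2509/115
k=5  a_k=2  p_k/q_k = 5258/241
k=6  a_k=4  p_k/q_k = 23541/1079
k=7  a_k=1  p_k/q_k = 28799/1320
(x₁, y₁) = (28799, 1320);  28799² − 476·1320² = 1 ✓

28799 1320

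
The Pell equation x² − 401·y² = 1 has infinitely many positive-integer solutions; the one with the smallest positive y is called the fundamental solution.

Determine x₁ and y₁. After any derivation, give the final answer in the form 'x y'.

801 40

[20; 40] for √401; ℓ=1 ⇒ convergent index 1
i=0: a=20 ⇒ p=20, q=1
i=1: a=40 ⇒ p=801, q=40
→ (801, 40).  Check: 801²=641601, 401·40²=641600, difference 1.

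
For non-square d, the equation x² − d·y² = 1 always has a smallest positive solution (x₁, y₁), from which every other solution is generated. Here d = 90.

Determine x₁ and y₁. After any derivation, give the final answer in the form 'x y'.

d=90: √d = [9; 2,18] (ℓ=2, even), read p_1/q_1
step 0: (9, 1)  from 9·(1,0) + (0,1)
step 1: (19, 2)  from 2·(9,1) + (1,0)
(x₁, y₁) = (19, 2);  19² − 90·2² = 1 ✓

19 2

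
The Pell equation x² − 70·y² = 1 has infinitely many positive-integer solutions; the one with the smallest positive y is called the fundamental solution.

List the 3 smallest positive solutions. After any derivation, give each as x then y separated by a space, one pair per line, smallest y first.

[8; 2,1,2,1,2,16] for √70; ℓ=6 ⇒ convergent index 5
k=0  a_k=8  p_k/q_k = 8/1
k=1  a_k=2  p_k/q_k = 17/2
k=2  a_k=1  p_k/q_k = 25/3
…
k=4  a_k=1  p_k/q_k = 92/11
k=5  a_k=2  p_k/q_k = 251/30
fundamental: x₁=251, y₁=30  (since 63001 − 70·900 = 1)
k=2:  x_2 = 251·251+70·30·30 = 126001,  y_2 = 251·30+30·251 = 15060
k=3:  x_3 = 251·126001+70·30·15060 = 63252251,  y_3 = 251·15060+30·126001 = 7560090

251 30
126001 15060
63252251 7560090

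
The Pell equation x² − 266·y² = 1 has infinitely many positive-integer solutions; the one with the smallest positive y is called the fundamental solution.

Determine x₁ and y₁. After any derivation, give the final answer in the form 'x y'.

685 42

√266 → a₀=16, period (3,4,3,32); ℓ=4 even so k=3
i=0: a=16 ⇒ p=16, q=1
i=1: a=3 ⇒ p=49, q=3
i=2: a=4 ⇒ p=212, q=13
i=3: a=3 ⇒ p=685, q=42
(x₁, y₁) = (685, 42);  685² − 266·42² = 1 ✓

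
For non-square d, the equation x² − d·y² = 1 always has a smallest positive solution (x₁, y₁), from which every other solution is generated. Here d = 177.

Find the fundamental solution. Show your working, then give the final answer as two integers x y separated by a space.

62423 4692

d=177: √d = [13; 3,3,2,8,2,3,3,26] (ℓ=8, even), read p_7/q_7
step 0: (13, 1)  from 13·(1,0) + (0,1)
…
step 3: (306, 23)  from 2·(133,10) + (40,3)
…
step 6: (18985, 1427)  from 3·(5468,411) + (2581,194)
step 7: (62423, 4692)  from 3·(18985,1427) + (5468,411)
(x₁, y₁) = (62423, 4692);  62423² − 177·4692² = 1 ✓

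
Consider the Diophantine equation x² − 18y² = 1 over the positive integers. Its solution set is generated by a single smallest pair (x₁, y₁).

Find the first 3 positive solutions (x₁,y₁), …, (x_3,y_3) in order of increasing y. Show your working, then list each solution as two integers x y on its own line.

17 4
577 136
19601 4620

d=18: √d = [4; 4,8] (ℓ=2, even), read p_1/q_1
a_0=4:  p_0=4·1+0=4,  q_0=4·0+1=1
a_1=4:  p_1=4·4+1=17,  q_1=4·1+0=4
→ (17, 4).  Check: 17²=289, 18·4²=288, difference 1.
n=2: (17,4)∘(17,4) = (17·17+18·4·4, 17·4+4·17) = (577,136)
n=3: (577,136)∘(17,4) = (17·577+18·4·136, 17·136+4·577) = (19601,4620)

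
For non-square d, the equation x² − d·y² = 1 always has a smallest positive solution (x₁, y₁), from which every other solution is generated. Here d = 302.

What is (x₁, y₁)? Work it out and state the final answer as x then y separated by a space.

√302 → a₀=17, period (2,1,1,1,4,…,1,2,34); ℓ=16 even so k=15
i=0: a=17 ⇒ p=17, q=1
i=1: a=2 ⇒ p=35, q=2
…
i=3: a=1 ⇒ p=87, q=5
…
i=8: a=16 ⇒ p=34513, q=1986
…
i=12: a=1 ⇒ p=574956, q=33085
…
i=14: a=1 ⇒ p=1617193, q=93059
i=15: a=2 ⇒ p=4276623, q=246092
fundamental: x₁=4276623, y₁=246092  (since 18289504284129 − 302·60561272464 = 1)

4276623 246092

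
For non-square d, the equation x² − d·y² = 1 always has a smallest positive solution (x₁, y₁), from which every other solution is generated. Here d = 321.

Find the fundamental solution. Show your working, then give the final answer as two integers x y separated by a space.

√321 → a₀=17, period (1,10,1,34); ℓ=4 even so k=3
a_0=17:  p_0=17·1+0=17,  q_0=17·0+1=1
…
a_2=10:  p_2=10·18+17=197,  q_2=10·1+1=11
a_3=1:  p_3=1·197+18=215,  q_3=1·11+1=12
fundamental: x₁=215, y₁=12  (since 46225 − 321·144 = 1)

215 12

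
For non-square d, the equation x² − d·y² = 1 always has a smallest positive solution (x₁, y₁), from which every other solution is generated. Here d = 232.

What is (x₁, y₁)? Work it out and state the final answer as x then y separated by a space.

19603 1287

d=232: √d = [15; 4,3,7,3,4,30] (ℓ=6, even), read p_5/q_5
step 0: (15, 1)  from 15·(1,0) + (0,1)
step 1: (61, 4)  from 4·(15,1) + (1,0)
…
step 3: (1447, 95)  from 7·(198,13) + (61,4)
step 4: (4539, 298)  from 3·(1447,95) + (198,13)
step 5: (19603, 1287)  from 4·(4539,298) + (1447,95)
(x₁, y₁) = (19603, 1287);  19603² − 232·1287² = 1 ✓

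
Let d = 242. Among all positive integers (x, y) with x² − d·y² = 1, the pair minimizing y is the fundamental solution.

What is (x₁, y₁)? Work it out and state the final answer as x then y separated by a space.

19601 1260

√242 = [15; 1,1,3,1,14,1,3,1,1,30, …], period ℓ=10 (even) → k=9
i=0: a=15 ⇒ p=15, q=1
…
i=3: a=3 ⇒ p=109, q=7
i=4: a=1 ⇒ p=140, q=9
i=5: a=14 ⇒ p=2069, q=133
…
i=8: a=1 ⇒ p=10905, q=701
i=9: a=1 ⇒ p=19601, q=1260
fundamental: x₁=19601, y₁=1260  (since 384199201 − 242·1587600 = 1)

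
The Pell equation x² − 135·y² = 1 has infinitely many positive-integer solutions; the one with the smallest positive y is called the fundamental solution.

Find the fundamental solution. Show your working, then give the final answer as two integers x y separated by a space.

244 21

√135 = [11; 1,1,1,1,1,1,1,22, …], period ℓ=8 (even) → k=7
step 0: (11, 1)  from 11·(1,0) + (0,1)
step 1: (12, 1)  from 1·(11,1) + (1,0)
…
step 3: (35, 3)  from 1·(23,2) + (12,1)
step 4: (58, 5)  from 1·(35,3) + (23,2)
step 5: (93, 8)  from 1·(58,5) + (35,3)
step 6: (151, 13)  from 1·(93,8) + (58,5)
step 7: (244, 21)  from 1·(151,13) + (93,8)
(x₁, y₁) = (244, 21);  244² − 135·21² = 1 ✓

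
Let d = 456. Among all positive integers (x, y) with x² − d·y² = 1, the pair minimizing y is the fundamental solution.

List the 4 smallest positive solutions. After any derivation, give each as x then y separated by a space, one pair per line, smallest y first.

√456 → a₀=21, period (2,1,4,1,2,42); ℓ=6 even so k=5
step 0: (21, 1)  from 21·(1,0) + (0,1)
…
step 4: (363, 17)  from 1·(299,14) + (64,3)
step 5: (1025, 48)  from 2·(363,17) + (299,14)
→ (1025, 48).  Check: 1025²=1050625, 456·48²=1050624, difference 1.
k=2:  x_2 = 1025·1025+456·48·48 = 2101249,  y_2 = 1025·48+48·1025 = 98400
k=3:  x_3 = 1025·2101249+456·48·98400 = 4307559425,  y_3 = 1025·98400+48·2101249 = 201719952
k=4:  x_4 = 1025·4307559425+456·48·201719952 = 8830494720001,  y_4 = 1025·201719952+48·4307559425 = 413525803200

1025 48
2101249 98400
4307559425 201719952
8830494720001 413525803200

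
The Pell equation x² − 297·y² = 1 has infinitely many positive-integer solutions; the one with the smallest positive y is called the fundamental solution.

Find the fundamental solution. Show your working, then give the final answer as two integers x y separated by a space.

[17; 4,3,1,1,2,1,1,3,4,34] for √297; ℓ=10 ⇒ convergent index 9
step 0: (17, 1)  from 17·(1,0) + (0,1)
…
step 2: (224, 13)  from 3·(69,4) + (17,1)
…
step 6: (1844, 107)  from 1·(1327,77) + (517,30)
…
step 8: (11357, 659)  from 3·(3171,184) + (1844,107)
step 9: (48599, 2820)  from 4·(11357,659) + (3171,184)
(x₁, y₁) = (48599, 2820);  48599² − 297·2820² = 1 ✓

48599 2820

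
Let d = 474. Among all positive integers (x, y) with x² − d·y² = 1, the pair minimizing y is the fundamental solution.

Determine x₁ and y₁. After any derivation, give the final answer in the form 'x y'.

193549 8890

[21; 1,3,2,1,1,…,3,1,42] for √474; ℓ=14 ⇒ convergent index 13
i=0: a=21 ⇒ p=21, q=1
…
i=6: a=1 ⇒ p=762, q=35
…
i=12: a=3 ⇒ p=149331, q=6859
i=13: a=1 ⇒ p=193549, q=8890
fundamental: x₁=193549, y₁=8890  (since 37461215401 − 474·79032100 = 1)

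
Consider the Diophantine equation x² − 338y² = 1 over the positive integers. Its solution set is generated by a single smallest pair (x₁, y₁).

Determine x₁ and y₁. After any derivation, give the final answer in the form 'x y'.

√338 = [18; 2,1,1,2,36, …], period ℓ=5 (odd) → k=9
i=0: a=18 ⇒ p=18, q=1
…
i=3: a=1 ⇒ p=92, q=5
i=4: a=2 ⇒ p=239, q=13
i=5: a=36 ⇒ p=8696, q=473
…
i=8: a=1 ⇒ p=43958, q=2391
i=9: a=2 ⇒ p=114243, q=6214
fundamental: x₁=114243, y₁=6214  (since 13051463049 − 338·38613796 = 1)

114243 6214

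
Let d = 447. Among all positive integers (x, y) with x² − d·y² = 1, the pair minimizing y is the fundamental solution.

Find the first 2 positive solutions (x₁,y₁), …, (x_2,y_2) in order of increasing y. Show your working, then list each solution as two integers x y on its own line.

148 7
43807 2072

√447 → a₀=21, period (7,42); ℓ=2 even so k=1
k=0  a_k=21  p_k/q_k = 21/1
k=1  a_k=7  p_k/q_k = 148/7
(x₁, y₁) = (148, 7);  148² − 447·7² = 1 ✓
n=2: (148,7)∘(148,7) = (148·148+447·7·7, 148·7+7·148) = (43807,2072)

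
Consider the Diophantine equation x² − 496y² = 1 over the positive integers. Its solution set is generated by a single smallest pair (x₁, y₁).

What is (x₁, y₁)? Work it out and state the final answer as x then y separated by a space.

4620799 207480

√496 → a₀=22, period (3,1,2,4,1,…,1,3,44); ℓ=16 even so k=15
i=0: a=22 ⇒ p=22, q=1
…
i=2: a=1 ⇒ p=89, q=4
i=3: a=2 ⇒ p=245, q=11
i=4: a=4 ⇒ p=1069, q=48
…
i=6: a=1 ⇒ p=2383, q=107
…
i=8: a=2 ⇒ p=14543, q=653
i=9: a=2 ⇒ p=35166, q=1579
i=10: a=1 ⇒ p=49709, q=2232
i=11: a=1 ⇒ p=84875, q=3811
i=12: a=4 ⇒ p=389209, q=17476
…
i=14: a=1 ⇒ p=1252502, q=56239
i=15: a=3 ⇒ p=4620799, q=207480
(x₁, y₁) = (4620799, 207480);  4620799² − 496·207480² = 1 ✓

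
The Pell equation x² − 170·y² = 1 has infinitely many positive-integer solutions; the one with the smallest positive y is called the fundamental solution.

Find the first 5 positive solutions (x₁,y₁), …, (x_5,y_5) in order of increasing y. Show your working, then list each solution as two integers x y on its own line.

339 26
229841 17628
155831859 11951758
105653770561 8103274296
71633100608499 5494008020930

√170 → a₀=13, period (26); ℓ=1 odd so k=1
i=0: a=13 ⇒ p=13, q=1
i=1: a=26 ⇒ p=339, q=26
→ (339, 26).  Check: 339²=114921, 170·26²=114920, difference 1.
(339+26√170)^2 = 229841 + 17628√170
(339+26√170)^3 = 155831859 + 11951758√170
(339+26√170)^4 = 105653770561 + 8103274296√170
(339+26√170)^5 = 71633100608499 + 5494008020930√170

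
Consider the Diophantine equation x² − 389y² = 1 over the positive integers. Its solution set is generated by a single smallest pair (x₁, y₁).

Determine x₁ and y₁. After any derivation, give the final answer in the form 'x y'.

3287049 166660

√389 → a₀=19, period (1,2,1,1,1,1,2,1,38); ℓ=9 odd so k=17
a_0=19:  p_0=19·1+0=19,  q_0=19·0+1=1
a_1=1:  p_1=1·19+1=20,  q_1=1·1+0=1
a_2=2:  p_2=2·20+19=59,  q_2=2·1+1=3
a_3=1:  p_3=1·59+20=79,  q_3=1·3+1=4
…
a_5=1:  p_5=1·138+79=217,  q_5=1·7+4=11
a_6=1:  p_6=1·217+138=355,  q_6=1·11+7=18
a_7=2:  p_7=2·355+217=927,  q_7=2·18+11=47
…
a_9=38:  p_9=38·1282+927=49643,  q_9=38·65+47=2517
a_10=1:  p_10=1·49643+1282=50925,  q_10=1·2517+65=2582
a_11=2:  p_11=2·50925+49643=151493,  q_11=2·2582+2517=7681
…
a_13=1:  p_13=1·202418+151493=353911,  q_13=1·10263+7681=17944
a_14=1:  p_14=1·353911+202418=556329,  q_14=1·17944+10263=28207
a_15=1:  p_15=1·556329+353911=910240,  q_15=1·28207+17944=46151
a_16=2:  p_16=2·910240+556329=2376809,  q_16=2·46151+28207=120509
a_17=1:  p_17=1·2376809+910240=3287049,  q_17=1·120509+46151=166660
fundamental: x₁=3287049, y₁=166660  (since 10804691128401 − 389·27775555600 = 1)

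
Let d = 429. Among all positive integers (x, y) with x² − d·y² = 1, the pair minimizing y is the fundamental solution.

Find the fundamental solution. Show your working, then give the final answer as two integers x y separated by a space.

1524095 73584

d=429: √d = [20; 1,2,2,9,1,12,1,9,2,2,1,40] (ℓ=12, even), read p_11/q_11
i=0: a=20 ⇒ p=20, q=1
i=1: a=1 ⇒ p=21, q=1
…
i=3: a=2 ⇒ p=145, q=7
…
i=6: a=12 ⇒ p=19511, q=942
…
i=10: a=2 ⇒ p=1085636, q=52415
i=11: a=1 ⇒ p=1524095, q=73584
fundamental: x₁=1524095, y₁=73584  (since 2322865569025 − 429·5414605056 = 1)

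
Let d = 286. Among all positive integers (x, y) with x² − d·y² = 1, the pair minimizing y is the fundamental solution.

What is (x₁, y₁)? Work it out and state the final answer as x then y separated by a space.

561835 33222

[16; 1,10,3,3,2,3,3,10,1,32] for √286; ℓ=10 ⇒ convergent index 9
step 0: (16, 1)  from 16·(1,0) + (0,1)
step 1: (17, 1)  from 1·(16,1) + (1,0)
…
step 3: (575, 34)  from 3·(186,11) + (17,1)
…
step 5: (4397, 260)  from 2·(1911,113) + (575,34)
step 6: (15102, 893)  from 3·(4397,260) + (1911,113)
…
step 8: (512132, 30283)  from 10·(49703,2939) + (15102,893)
step 9: (561835, 33222)  from 1·(512132,30283) + (49703,2939)
→ (561835, 33222).  Check: 561835²=315658567225, 286·33222²=315658567224, difference 1.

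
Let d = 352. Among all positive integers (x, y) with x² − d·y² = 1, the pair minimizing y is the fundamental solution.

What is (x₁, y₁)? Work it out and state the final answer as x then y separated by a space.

√352 = [18; 1,3,5,9,5,3,1,36, …], period ℓ=8 (even) → k=7
i=0: a=18 ⇒ p=18, q=1
i=1: a=1 ⇒ p=19, q=1
…
i=4: a=9 ⇒ p=3621, q=193
i=5: a=5 ⇒ p=18499, q=986
i=6: a=3 ⇒ p=59118, q=3151
i=7: a=1 ⇒ p=77617, q=4137
→ (77617, 4137).  Check: 77617²=6024398689, 352·4137²=6024398688, difference 1.

77617 4137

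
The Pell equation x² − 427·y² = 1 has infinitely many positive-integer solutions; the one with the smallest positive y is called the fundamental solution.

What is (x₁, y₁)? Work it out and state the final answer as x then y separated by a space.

d=427: √d = [20; 1,1,1,40] (ℓ=4, even), read p_3/q_3
step 0: (20, 1)  from 20·(1,0) + (0,1)
…
step 2: (41, 2)  from 1·(21,1) + (20,1)
step 3: (62, 3)  from 1·(41,2) + (21,1)
→ (62, 3).  Check: 62²=3844, 427·3²=3843, difference 1.

62 3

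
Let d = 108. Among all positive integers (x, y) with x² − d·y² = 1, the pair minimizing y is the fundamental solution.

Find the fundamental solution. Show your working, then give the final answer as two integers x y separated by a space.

d=108: √d = [10; 2,1,1,4,1,1,2,20] (ℓ=8, even), read p_7/q_7
k=0  a_k=10  p_k/q_k = 10/1
…
k=4  a_k=4  p_k/q_k = 239/23
k=5  a_k=1  p_k/q_k = 291/28
k=6  a_k=1  p_k/q_k = 530/51
k=7  a_k=2  p_k/q_k = 1351/130
→ (1351, 130).  Check: 1351²=1825201, 108·130²=1825200, difference 1.

1351 130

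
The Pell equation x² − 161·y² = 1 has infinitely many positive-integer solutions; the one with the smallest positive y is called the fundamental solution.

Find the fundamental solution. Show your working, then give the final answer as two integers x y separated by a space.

d=161: √d = [12; 1,2,4,1,2,1,4,2,1,24] (ℓ=10, even), read p_9/q_9
i=0: a=12 ⇒ p=12, q=1
i=1: a=1 ⇒ p=13, q=1
i=2: a=2 ⇒ p=38, q=3
i=3: a=4 ⇒ p=165, q=13
i=4: a=1 ⇒ p=203, q=16
…
i=7: a=4 ⇒ p=3667, q=289
i=8: a=2 ⇒ p=8108, q=639
i=9: a=1 ⇒ p=11775, q=928
fundamental: x₁=11775, y₁=928  (since 138650625 − 161·861184 = 1)

11775 928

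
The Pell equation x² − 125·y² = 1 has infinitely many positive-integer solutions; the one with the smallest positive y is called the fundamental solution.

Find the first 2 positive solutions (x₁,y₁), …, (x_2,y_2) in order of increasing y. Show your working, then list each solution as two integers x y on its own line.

930249 83204
1730726404001 154800875592

√125 = [11; 5,1,1,5,22, …], period ℓ=5 (odd) → k=9
a_0=11:  p_0=11·1+0=11,  q_0=11·0+1=1
…
a_5=22:  p_5=22·682+123=15127,  q_5=22·61+11=1353
a_6=5:  p_6=5·15127+682=76317,  q_6=5·1353+61=6826
…
a_8=1:  p_8=1·91444+76317=167761,  q_8=1·8179+6826=15005
a_9=5:  p_9=5·167761+91444=930249,  q_9=5·15005+8179=83204
fundamental: x₁=930249, y₁=83204  (since 865363202001 − 125·6922905616 = 1)
n=2: (930249,83204)∘(930249,83204) = (930249·930249+125·83204·83204, 930249·83204+83204·930249) = (1730726404001,154800875592)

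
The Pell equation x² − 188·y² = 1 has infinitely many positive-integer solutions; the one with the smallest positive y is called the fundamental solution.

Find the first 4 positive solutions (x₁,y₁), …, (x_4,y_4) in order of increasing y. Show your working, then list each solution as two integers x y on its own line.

4607 336
42448897 3095904
391124132351 28525659120
3603817713033217 262835420035776

√188 → a₀=13, period (1,2,2,6,2,2,1,26); ℓ=8 even so k=7
i=0: a=13 ⇒ p=13, q=1
i=1: a=1 ⇒ p=14, q=1
i=2: a=2 ⇒ p=41, q=3
i=3: a=2 ⇒ p=96, q=7
i=4: a=6 ⇒ p=617, q=45
i=5: a=2 ⇒ p=1330, q=97
i=6: a=2 ⇒ p=3277, q=239
i=7: a=1 ⇒ p=4607, q=336
→ (4607, 336).  Check: 4607²=21224449, 188·336²=21224448, difference 1.
(x_2, y_2) = (4607·4607 + 188·336·336, 4607·336 + 336·4607) = (42448897, 3095904)
(x_3, y_3) = (4607·42448897 + 188·336·3095904, 4607·3095904 + 336·42448897) = (391124132351, 28525659120)
(x_4, y_4) = (4607·391124132351 + 188·336·28525659120, 4607·28525659120 + 336·391124132351) = (3603817713033217, 262835420035776)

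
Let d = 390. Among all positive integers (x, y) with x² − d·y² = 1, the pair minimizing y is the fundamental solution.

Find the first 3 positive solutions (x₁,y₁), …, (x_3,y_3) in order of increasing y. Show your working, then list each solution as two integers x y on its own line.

[19; 1,2,1,38] for √390; ℓ=4 ⇒ convergent index 3
i=0: a=19 ⇒ p=19, q=1
i=1: a=1 ⇒ p=20, q=1
i=2: a=2 ⇒ p=59, q=3
i=3: a=1 ⇒ p=79, q=4
(x₁, y₁) = (79, 4);  79² − 390·4² = 1 ✓
(x_2, y_2) = (79·79 + 390·4·4, 79·4 + 4·79) = (12481, 632)
(x_3, y_3) = (79·12481 + 390·4·632, 79·632 + 4·12481) = (1971919, 99852)

79 4
12481 632
1971919 99852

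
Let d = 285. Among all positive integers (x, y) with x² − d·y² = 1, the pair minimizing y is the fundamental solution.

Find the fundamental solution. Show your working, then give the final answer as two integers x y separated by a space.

√285 = [16; 1,7,2,7,1,32, …], period ℓ=6 (even) → k=5
step 0: (16, 1)  from 16·(1,0) + (0,1)
step 1: (17, 1)  from 1·(16,1) + (1,0)
…
step 3: (287, 17)  from 2·(135,8) + (17,1)
step 4: (2144, 127)  from 7·(287,17) + (135,8)
step 5: (2431, 144)  from 1·(2144,127) + (287,17)
(x₁, y₁) = (2431, 144);  2431² − 285·144² = 1 ✓

2431 144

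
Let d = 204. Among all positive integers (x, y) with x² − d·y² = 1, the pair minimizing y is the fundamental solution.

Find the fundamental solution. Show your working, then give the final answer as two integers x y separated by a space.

4999 350

[14; 3,1,1,6,1,1,3,28] for √204; ℓ=8 ⇒ convergent index 7
step 0: (14, 1)  from 14·(1,0) + (0,1)
step 1: (43, 3)  from 3·(14,1) + (1,0)
step 2: (57, 4)  from 1·(43,3) + (14,1)
step 3: (100, 7)  from 1·(57,4) + (43,3)
step 4: (657, 46)  from 6·(100,7) + (57,4)
step 5: (757, 53)  from 1·(657,46) + (100,7)
step 6: (1414, 99)  from 1·(757,53) + (657,46)
step 7: (4999, 350)  from 3·(1414,99) + (757,53)
→ (4999, 350).  Check: 4999²=24990001, 204·350²=24990000, difference 1.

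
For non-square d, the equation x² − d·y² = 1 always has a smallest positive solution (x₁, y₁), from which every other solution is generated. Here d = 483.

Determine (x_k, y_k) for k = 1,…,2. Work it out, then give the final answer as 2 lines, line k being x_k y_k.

22 1
967 44

d=483: √d = [21; 1,42] (ℓ=2, even), read p_1/q_1
step 0: (21, 1)  from 21·(1,0) + (0,1)
step 1: (22, 1)  from 1·(21,1) + (1,0)
fundamental: x₁=22, y₁=1  (since 484 − 483·1 = 1)
k=2:  x_2 = 22·22+483·1·1 = 967,  y_2 = 22·1+1·22 = 44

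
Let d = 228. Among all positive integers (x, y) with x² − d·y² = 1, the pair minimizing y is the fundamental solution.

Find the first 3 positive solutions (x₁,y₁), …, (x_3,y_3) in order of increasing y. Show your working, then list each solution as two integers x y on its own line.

√228 = [15; 10,30, …], period ℓ=2 (even) → k=1
i=0: a=15 ⇒ p=15, q=1
i=1: a=10 ⇒ p=151, q=10
(x₁, y₁) = (151, 10);  151² − 228·10² = 1 ✓
(151+10√228)^2 = 45601 + 3020√228
(151+10√228)^3 = 13771351 + 912030√228

151 10
45601 3020
13771351 912030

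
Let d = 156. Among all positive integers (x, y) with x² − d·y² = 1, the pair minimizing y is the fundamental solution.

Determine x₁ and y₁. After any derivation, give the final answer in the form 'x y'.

25 2

√156 = [12; 2,24, …], period ℓ=2 (even) → k=1
step 0: (12, 1)  from 12·(1,0) + (0,1)
step 1: (25, 2)  from 2·(12,1) + (1,0)
(x₁, y₁) = (25, 2);  25² − 156·2² = 1 ✓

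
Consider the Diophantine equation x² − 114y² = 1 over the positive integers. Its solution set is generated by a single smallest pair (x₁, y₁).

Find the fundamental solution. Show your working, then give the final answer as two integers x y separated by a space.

1025 96

√114 → a₀=10, period (1,2,10,2,1,20); ℓ=6 even so k=5
k=0  a_k=10  p_k/q_k = 10/1
k=1  a_k=1  p_k/q_k = 11/1
…
k=4  a_k=2  p_k/q_k = 694/65
k=5  a_k=1  p_k/q_k = 1025/96
→ (1025, 96).  Check: 1025²=1050625, 114·96²=1050624, difference 1.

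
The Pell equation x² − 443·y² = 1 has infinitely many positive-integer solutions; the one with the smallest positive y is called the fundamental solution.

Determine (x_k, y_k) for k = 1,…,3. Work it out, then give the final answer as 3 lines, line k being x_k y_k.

442 21
390727 18564
345402226 16410555

√443 → a₀=21, period (21,42); ℓ=2 even so k=1
a_0=21:  p_0=21·1+0=21,  q_0=21·0+1=1
a_1=21:  p_1=21·21+1=442,  q_1=21·1+0=21
fundamental: x₁=442, y₁=21  (since 195364 − 443·441 = 1)
(x_2, y_2) = (442·442 + 443·21·21, 442·21 + 21·442) = (390727, 18564)
(x_3, y_3) = (442·390727 + 443·21·18564, 442·18564 + 21·390727) = (345402226, 16410555)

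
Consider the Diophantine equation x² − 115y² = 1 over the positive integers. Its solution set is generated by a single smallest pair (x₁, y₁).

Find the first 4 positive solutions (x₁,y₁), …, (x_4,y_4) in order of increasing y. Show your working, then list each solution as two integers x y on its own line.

[10; 1,2,1,1,1,1,1,2,1,20] for √115; ℓ=10 ⇒ convergent index 9
i=0: a=10 ⇒ p=10, q=1
…
i=2: a=2 ⇒ p=32, q=3
i=3: a=1 ⇒ p=43, q=4
i=4: a=1 ⇒ p=75, q=7
…
i=8: a=2 ⇒ p=815, q=76
i=9: a=1 ⇒ p=1126, q=105
→ (1126, 105).  Check: 1126²=1267876, 115·105²=1267875, difference 1.
(x_2, y_2) = (1126·1126 + 115·105·105, 1126·105 + 105·1126) = (2535751, 236460)
(x_3, y_3) = (1126·2535751 + 115·105·236460, 1126·236460 + 105·2535751) = (5710510126, 532507815)
(x_4, y_4) = (1126·5710510126 + 115·105·532507815, 1126·532507815 + 105·5710510126) = (12860066268001, 1199207362920)

1126 105
2535751 236460
5710510126 532507815
12860066268001 1199207362920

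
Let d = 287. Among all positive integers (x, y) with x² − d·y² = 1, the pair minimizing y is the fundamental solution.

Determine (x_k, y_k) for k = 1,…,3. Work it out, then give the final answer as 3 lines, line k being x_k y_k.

288 17
165887 9792
95550624 5640175

d=287: √d = [16; 1,15,1,32] (ℓ=4, even), read p_3/q_3
step 0: (16, 1)  from 16·(1,0) + (0,1)
step 1: (17, 1)  from 1·(16,1) + (1,0)
step 2: (271, 16)  from 15·(17,1) + (16,1)
step 3: (288, 17)  from 1·(271,16) + (17,1)
→ (288, 17).  Check: 288²=82944, 287·17²=82943, difference 1.
k=2:  x_2 = 288·288+287·17·17 = 165887,  y_2 = 288·17+17·288 = 9792
k=3:  x_3 = 288·165887+287·17·9792 = 95550624,  y_3 = 288·9792+17·165887 = 5640175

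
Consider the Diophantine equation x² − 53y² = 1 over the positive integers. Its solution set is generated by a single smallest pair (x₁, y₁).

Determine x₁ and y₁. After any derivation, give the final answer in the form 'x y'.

d=53: √d = [7; 3,1,1,3,14] (ℓ=5, odd), read p_9/q_9
step 0: (7, 1)  from 7·(1,0) + (0,1)
step 1: (22, 3)  from 3·(7,1) + (1,0)
…
step 3: (51, 7)  from 1·(29,4) + (22,3)
step 4: (182, 25)  from 3·(51,7) + (29,4)
step 5: (2599, 357)  from 14·(182,25) + (51,7)
step 6: (7979, 1096)  from 3·(2599,357) + (182,25)
step 7: (10578, 1453)  from 1·(7979,1096) + (2599,357)
step 8: (18557, 2549)  from 1·(10578,1453) + (7979,1096)
step 9: (66249, 9100)  from 3·(18557,2549) + (10578,1453)
→ (66249, 9100).  Check: 66249²=4388930001, 53·9100²=4388930000, difference 1.

66249 9100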